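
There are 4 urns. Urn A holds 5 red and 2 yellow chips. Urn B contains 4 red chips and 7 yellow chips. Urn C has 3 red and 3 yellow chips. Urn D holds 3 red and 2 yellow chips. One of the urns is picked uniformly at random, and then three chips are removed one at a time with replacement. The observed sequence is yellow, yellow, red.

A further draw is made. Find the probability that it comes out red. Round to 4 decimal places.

The likelihood of the observed sequence under each hypothesis: P(data | urn A) = (2/7)(2/7)(5/7) = 0.058309; P(data | urn B) = (7/11)(7/11)(4/11) = 0.14726; P(data | urn C) = (3/6)(3/6)(3/6) = 0.125; P(data | urn D) = (2/5)(2/5)(3/5) = 0.096.
The prior-weighted likelihoods are 1/4 · 0.058309 = 0.014577, 1/4 · 0.14726 = 0.036814, 1/4 · 0.125 = 0.03125, 1/4 · 0.096 = 0.024; these sum to 0.10664.
Normalising, the posterior is P(urn A | data) = 0.13669, P(urn B | data) = 0.34522, P(urn C | data) = 0.29304, P(urn D | data) = 0.22505.
So P(red next | data) = Σ P(red next | H) P(H | data) = (5/7)(0.13669) + (4/11)(0.34522) + (1/2)(0.29304) + (3/5)(0.22505) = 0.50472.

0.5047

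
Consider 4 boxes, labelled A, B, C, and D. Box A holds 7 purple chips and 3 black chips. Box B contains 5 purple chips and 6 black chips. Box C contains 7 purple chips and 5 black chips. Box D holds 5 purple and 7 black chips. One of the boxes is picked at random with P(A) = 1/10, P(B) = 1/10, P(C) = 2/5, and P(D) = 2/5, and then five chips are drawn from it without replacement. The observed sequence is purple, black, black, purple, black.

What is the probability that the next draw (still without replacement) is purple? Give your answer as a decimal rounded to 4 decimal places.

For each hypothesis, P(data | H) works out to: P(data | box A) = (7/10)(3/9)(2/8)(6/7)(1/6) = 0.0083333; P(data | box B) = (5/11)(6/10)(5/9)(4/8)(4/7) = 0.04329; P(data | box C) = (7/12)(5/11)(4/10)(6/9)(3/8) = 0.026515; P(data | box D) = (5/12)(7/11)(6/10)(4/9)(5/8) = 0.044192.
Weighting by the prior gives 1/10 · 0.0083333 = 0.00083333, 1/10 · 0.04329 = 0.004329, 2/5 · 0.026515 = 0.010606, 2/5 · 0.044192 = 0.017677; summing to 0.033445.
Dividing through by the total gives posterior P(box A | data) = 0.024916, P(box B | data) = 0.12944, P(box C | data) = 0.31712, P(box D | data) = 0.52853.
So P(purple next | data) = Σ P(purple next | H) P(H | data) = (1)(0.024916) + (1/2)(0.12944) + (5/7)(0.31712) + (3/7)(0.52853) = 0.54266.

0.5427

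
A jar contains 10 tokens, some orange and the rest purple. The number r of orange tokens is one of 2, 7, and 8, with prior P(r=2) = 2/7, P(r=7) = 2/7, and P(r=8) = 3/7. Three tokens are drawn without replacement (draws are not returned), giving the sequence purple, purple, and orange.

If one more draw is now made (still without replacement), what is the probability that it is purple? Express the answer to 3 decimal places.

Compute the likelihood of the observed sequence for each case: P(data | r = 2) = (8/10)(7/9)(2/8) = 0.15556; P(data | r = 7) = (3/10)(2/9)(7/8) = 0.058333; P(data | r = 8) = (2/10)(1/9)(8/8) = 0.022222.
Multiplying each by its prior: 2/7 · 0.15556 = 0.044444, 2/7 · 0.058333 = 0.016667, 3/7 · 0.022222 = 0.0095238; summing to 0.070635.
Dividing through by the total gives posterior P(r = 2 | data) = 0.62921, P(r = 7 | data) = 0.23596, P(r = 8 | data) = 0.13483.
So P(purple next | data) = Σ P(purple next | H) P(H | data) = (6/7)(0.62921) + (1/7)(0.23596) + (0)(0.13483) = 0.57303.

0.573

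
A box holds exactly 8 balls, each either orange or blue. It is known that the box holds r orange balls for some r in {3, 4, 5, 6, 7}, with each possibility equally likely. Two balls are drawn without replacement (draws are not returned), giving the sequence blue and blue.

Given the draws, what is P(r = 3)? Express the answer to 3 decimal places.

0.500

Under each hypothesis, the probability of the observed sequence is: P(data | r = 3) = (5/8)(4/7) = 5/14; P(data | r = 4) = (4/8)(3/7) = 3/14; P(data | r = 5) = (3/8)(2/7) = 3/28; P(data | r = 6) = (2/8)(1/7) = 1/28; P(data | r = 7) = (1/8)(0/7) = 0.
Weighting by the prior gives 1/5 · 5/14 = 1/14, 1/5 · 3/14 = 3/70, 1/5 · 3/28 = 3/140, 1/5 · 1/28 = 1/140, 1/5 · 0 = 0; these sum to 1/7.
So P(r = 3 | data) = (1/14) / (1/7) = 1/2.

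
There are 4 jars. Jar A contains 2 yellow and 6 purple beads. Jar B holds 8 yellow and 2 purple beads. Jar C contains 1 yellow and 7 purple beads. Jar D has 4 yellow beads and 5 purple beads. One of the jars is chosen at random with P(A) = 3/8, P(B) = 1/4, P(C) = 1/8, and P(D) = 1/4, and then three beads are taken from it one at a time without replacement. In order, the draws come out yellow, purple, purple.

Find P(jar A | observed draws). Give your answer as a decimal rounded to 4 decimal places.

For each hypothesis, P(data | H) works out to: P(data | jar A) = (2/8)(6/7)(5/6) = 0.17857; P(data | jar B) = (8/10)(2/9)(1/8) = 0.022222; P(data | jar C) = (1/8)(7/7)(6/6) = 0.125; P(data | jar D) = (4/9)(5/8)(4/7) = 0.15873.
Multiplying each by its prior: 3/8 · 0.17857 = 0.066964, 1/4 · 0.022222 = 0.0055556, 1/8 · 0.125 = 0.015625, 1/4 · 0.15873 = 0.039683; with total 0.12783.
Hence P(jar A | data) = (0.066964) / (0.12783) = 0.52386.

0.5239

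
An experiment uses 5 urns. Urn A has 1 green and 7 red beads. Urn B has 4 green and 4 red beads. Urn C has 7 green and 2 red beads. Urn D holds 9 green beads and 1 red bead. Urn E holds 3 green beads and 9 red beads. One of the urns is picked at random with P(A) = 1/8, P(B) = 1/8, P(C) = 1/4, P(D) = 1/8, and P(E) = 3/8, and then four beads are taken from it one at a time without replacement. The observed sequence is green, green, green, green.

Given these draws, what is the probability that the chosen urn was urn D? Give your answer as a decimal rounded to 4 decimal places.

0.5129

Under each hypothesis, the probability of the observed sequence is: P(data | urn A) = (1/8)(0/7) = 0; P(data | urn B) = (4/8)(3/7)(2/6)(1/5) = 0.014286; P(data | urn C) = (7/9)(6/8)(5/7)(4/6) = 0.27778; P(data | urn D) = (9/10)(8/9)(7/8)(6/7) = 0.6; P(data | urn E) = (3/12)(2/11)(1/10)(0/9) = 0.
Multiplying each by its prior: 1/8 · 0 = 0, 1/8 · 0.014286 = 0.0017857, 1/4 · 0.27778 = 0.069444, 1/8 · 0.6 = 0.075, 3/8 · 0 = 0; with total 0.14623.
Hence P(urn D | data) = (0.075) / (0.14623) = 0.51289.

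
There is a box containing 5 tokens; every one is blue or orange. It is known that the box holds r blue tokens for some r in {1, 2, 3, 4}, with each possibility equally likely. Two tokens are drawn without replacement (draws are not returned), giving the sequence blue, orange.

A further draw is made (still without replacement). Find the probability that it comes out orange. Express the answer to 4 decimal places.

Compute the likelihood of the observed sequence for each case: P(data | r = 1) = (1/5)(4/4) = 1/5; P(data | r = 2) = (2/5)(3/4) = 3/10; P(data | r = 3) = (3/5)(2/4) = 3/10; P(data | r = 4) = (4/5)(1/4) = 1/5.
The prior-weighted likelihoods are 1/4 · 1/5 = 1/20, 1/4 · 3/10 = 3/40, 1/4 · 3/10 = 3/40, 1/4 · 1/5 = 1/20; summing to 1/4.
Normalising, the posterior is P(r = 1 | data) = 1/5, P(r = 2 | data) = 3/10, P(r = 3 | data) = 3/10, P(r = 4 | data) = 1/5.
Averaging over the posterior, P(orange next | data) = (1)(1/5) + (2/3)(3/10) + (1/3)(3/10) + (0)(1/5) = 1/2.

0.5000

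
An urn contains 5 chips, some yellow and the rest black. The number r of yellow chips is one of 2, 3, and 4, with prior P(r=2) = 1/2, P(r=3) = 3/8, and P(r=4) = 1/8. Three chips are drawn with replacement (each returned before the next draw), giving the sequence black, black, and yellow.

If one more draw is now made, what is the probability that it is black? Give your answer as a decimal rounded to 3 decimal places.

For each hypothesis, P(data | H) works out to: P(data | r = 2) = (3/5)(3/5)(2/5) = 18/125; P(data | r = 3) = (2/5)(2/5)(3/5) = 12/125; P(data | r = 4) = (1/5)(1/5)(4/5) = 4/125.
Weighting by the prior gives 1/2 · 18/125 = 9/125, 3/8 · 12/125 = 9/250, 1/8 · 4/125 = 1/250; summing to 14/125.
The posterior is then P(r = 2 | data) = 9/14, P(r = 3 | data) = 9/28, P(r = 4 | data) = 1/28.
Averaging over the posterior, P(black next | data) = (3/5)(9/14) + (2/5)(9/28) + (1/5)(1/28) = 73/140.

0.521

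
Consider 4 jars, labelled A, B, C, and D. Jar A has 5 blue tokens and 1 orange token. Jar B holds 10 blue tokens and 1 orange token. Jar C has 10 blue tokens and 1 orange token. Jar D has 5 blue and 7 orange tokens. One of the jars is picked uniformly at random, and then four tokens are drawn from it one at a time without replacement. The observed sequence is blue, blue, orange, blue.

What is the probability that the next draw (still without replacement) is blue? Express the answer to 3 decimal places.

0.931

Under each hypothesis, the probability of the observed sequence is: P(data | jar A) = (5/6)(4/5)(1/4)(3/3) = 1/6; P(data | jar B) = (10/11)(9/10)(1/9)(8/8) = 1/11; P(data | jar C) = (10/11)(9/10)(1/9)(8/8) = 1/11; P(data | jar D) = (5/12)(4/11)(7/10)(3/9) = 7/198.
Multiplying each by its prior: 1/4 · 1/6 = 1/24, 1/4 · 1/11 = 1/44, 1/4 · 1/11 = 1/44, 1/4 · 7/198 = 7/792; summing to 19/198.
The posterior is then P(jar A | data) = 33/76, P(jar B | data) = 9/38, P(jar C | data) = 9/38, P(jar D | data) = 7/76.
The predictive probability is P(blue next | data) = (1)(33/76) + (1)(9/38) + (1)(9/38) + (1/4)(7/76) = 283/304.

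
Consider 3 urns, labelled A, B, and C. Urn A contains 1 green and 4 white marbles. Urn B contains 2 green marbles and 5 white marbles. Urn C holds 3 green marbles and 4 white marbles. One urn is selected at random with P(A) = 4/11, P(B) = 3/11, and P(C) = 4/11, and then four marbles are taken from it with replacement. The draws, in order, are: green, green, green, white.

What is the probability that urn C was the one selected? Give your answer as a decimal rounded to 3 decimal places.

0.704

Under each hypothesis, the probability of the observed sequence is: P(data | urn A) = (1/5)(1/5)(1/5)(4/5) = 0.0064; P(data | urn B) = (2/7)(2/7)(2/7)(5/7) = 0.01666; P(data | urn C) = (3/7)(3/7)(3/7)(4/7) = 0.044981.
Weighting by the prior gives 4/11 · 0.0064 = 0.0023273, 3/11 · 0.01666 = 0.0045436, 4/11 · 0.044981 = 0.016357; summing to 0.023228.
By Bayes' rule, P(urn C | data) = (0.016357) / (0.023228) = 0.7042.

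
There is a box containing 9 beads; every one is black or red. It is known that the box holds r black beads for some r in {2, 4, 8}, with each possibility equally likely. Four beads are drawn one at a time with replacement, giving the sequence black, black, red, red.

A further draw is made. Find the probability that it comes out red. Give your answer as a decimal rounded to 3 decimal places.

Compute the likelihood of the observed sequence for each case: P(data | r = 2) = (2/9)(2/9)(7/9)(7/9) = 0.029873; P(data | r = 4) = (4/9)(4/9)(5/9)(5/9) = 0.060966; P(data | r = 8) = (8/9)(8/9)(1/9)(1/9) = 0.0097546.
Multiplying each by its prior: 1/3 · 0.029873 = 0.0099578, 1/3 · 0.060966 = 0.020322, 1/3 · 0.0097546 = 0.0032515; with total 0.033531.
The posterior is then P(r = 2 | data) = 0.29697, P(r = 4 | data) = 0.60606, P(r = 8 | data) = 0.09697.
Averaging over the posterior, P(red next | data) = (7/9)(0.29697) + (5/9)(0.60606) + (1/9)(0.09697) = 0.57845.

0.578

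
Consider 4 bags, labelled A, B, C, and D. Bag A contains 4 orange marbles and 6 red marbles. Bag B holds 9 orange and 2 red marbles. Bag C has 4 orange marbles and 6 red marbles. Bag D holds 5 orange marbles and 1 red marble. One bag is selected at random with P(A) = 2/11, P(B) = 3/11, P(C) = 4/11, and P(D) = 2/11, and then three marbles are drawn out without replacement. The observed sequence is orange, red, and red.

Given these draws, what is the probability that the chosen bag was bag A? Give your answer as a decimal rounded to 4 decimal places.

0.3161

Compute the likelihood of the observed sequence for each case: P(data | bag A) = (4/10)(6/9)(5/8) = 1/6; P(data | bag B) = (9/11)(2/10)(1/9) = 1/55; P(data | bag C) = (4/10)(6/9)(5/8) = 1/6; P(data | bag D) = (5/6)(1/5)(0/4) = 0.
The prior-weighted likelihoods are 2/11 · 1/6 = 1/33, 3/11 · 1/55 = 3/605, 4/11 · 1/6 = 2/33, 2/11 · 0 = 0; these sum to 58/605.
Therefore the posterior P(bag A | data) = (1/33) / (58/605) = 55/174.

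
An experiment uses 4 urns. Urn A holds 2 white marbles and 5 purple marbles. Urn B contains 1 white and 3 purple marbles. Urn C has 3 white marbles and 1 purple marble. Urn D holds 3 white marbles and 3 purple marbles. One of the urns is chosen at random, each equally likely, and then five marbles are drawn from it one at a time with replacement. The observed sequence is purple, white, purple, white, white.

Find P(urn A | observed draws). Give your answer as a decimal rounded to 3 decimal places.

Under each hypothesis, the probability of the observed sequence is: P(data | urn A) = (5/7)(2/7)(5/7)(2/7)(2/7) = 0.0119; P(data | urn B) = (3/4)(1/4)(3/4)(1/4)(1/4) = 0.0087891; P(data | urn C) = (1/4)(3/4)(1/4)(3/4)(3/4) = 0.026367; P(data | urn D) = (3/6)(3/6)(3/6)(3/6)(3/6) = 0.03125.
Multiplying each by its prior: 1/4 · 0.0119 = 0.002975, 1/4 · 0.0087891 = 0.0021973, 1/4 · 0.026367 = 0.0065918, 1/4 · 0.03125 = 0.0078125; summing to 0.019577.
By Bayes' rule, P(urn A | data) = (0.002975) / (0.019577) = 0.15197.

0.152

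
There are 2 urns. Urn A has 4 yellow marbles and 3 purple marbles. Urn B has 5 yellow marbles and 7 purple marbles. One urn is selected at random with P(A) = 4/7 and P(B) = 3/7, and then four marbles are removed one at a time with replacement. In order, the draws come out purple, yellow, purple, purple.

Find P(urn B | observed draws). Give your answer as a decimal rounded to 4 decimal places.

0.5797

Compute the likelihood of the observed sequence for each case: P(data | urn A) = (3/7)(4/7)(3/7)(3/7) = 0.044981; P(data | urn B) = (7/12)(5/12)(7/12)(7/12) = 0.082706.
Multiplying each by its prior: 4/7 · 0.044981 = 0.025704, 3/7 · 0.082706 = 0.035446; these sum to 0.061149.
So P(urn B | data) = (0.035446) / (0.061149) = 0.57966.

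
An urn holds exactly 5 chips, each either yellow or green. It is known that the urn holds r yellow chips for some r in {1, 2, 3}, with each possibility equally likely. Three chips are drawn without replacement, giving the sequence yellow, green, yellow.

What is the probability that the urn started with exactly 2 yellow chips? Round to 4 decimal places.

The likelihood of the observed sequence under each hypothesis: P(data | r = 1) = (1/5)(4/4)(0/3) = 0; P(data | r = 2) = (2/5)(3/4)(1/3) = 1/10; P(data | r = 3) = (3/5)(2/4)(2/3) = 1/5.
Multiplying each by its prior: 1/3 · 0 = 0, 1/3 · 1/10 = 1/30, 1/3 · 1/5 = 1/15; these sum to 1/10.
By Bayes' rule, P(r = 2 | data) = (1/30) / (1/10) = 1/3.

0.3333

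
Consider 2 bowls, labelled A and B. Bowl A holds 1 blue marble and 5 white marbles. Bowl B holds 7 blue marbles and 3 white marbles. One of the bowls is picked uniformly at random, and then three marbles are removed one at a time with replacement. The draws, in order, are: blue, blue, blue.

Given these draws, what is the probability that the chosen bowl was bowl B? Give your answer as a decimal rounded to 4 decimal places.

Compute the likelihood of the observed sequence for each case: P(data | bowl A) = (1/6)(1/6)(1/6) = 0.0046296; P(data | bowl B) = (7/10)(7/10)(7/10) = 0.343.
Weighting by the prior gives 1/2 · 0.0046296 = 0.0023148, 1/2 · 0.343 = 0.1715; these sum to 0.17381.
Hence P(bowl B | data) = (0.1715) / (0.17381) = 0.98668.

0.9867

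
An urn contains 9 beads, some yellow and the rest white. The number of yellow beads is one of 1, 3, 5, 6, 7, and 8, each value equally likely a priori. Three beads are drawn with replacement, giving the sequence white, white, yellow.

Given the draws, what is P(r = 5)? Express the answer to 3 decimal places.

For each hypothesis, P(data | H) works out to: P(data | r = 1) = (8/9)(8/9)(1/9) = 0.087791; P(data | r = 3) = (6/9)(6/9)(3/9) = 0.14815; P(data | r = 5) = (4/9)(4/9)(5/9) = 0.10974; P(data | r = 6) = (3/9)(3/9)(6/9) = 0.074074; P(data | r = 7) = (2/9)(2/9)(7/9) = 0.038409; P(data | r = 8) = (1/9)(1/9)(8/9) = 0.010974.
Multiplying each by its prior: 1/6 · 0.087791 = 0.014632, 1/6 · 0.14815 = 0.024691, 1/6 · 0.10974 = 0.01829, 1/6 · 0.074074 = 0.012346, 1/6 · 0.038409 = 0.0064015, 1/6 · 0.010974 = 0.001829; these sum to 0.078189.
Therefore the posterior P(r = 5 | data) = (0.01829) / (0.078189) = 0.23392.

0.234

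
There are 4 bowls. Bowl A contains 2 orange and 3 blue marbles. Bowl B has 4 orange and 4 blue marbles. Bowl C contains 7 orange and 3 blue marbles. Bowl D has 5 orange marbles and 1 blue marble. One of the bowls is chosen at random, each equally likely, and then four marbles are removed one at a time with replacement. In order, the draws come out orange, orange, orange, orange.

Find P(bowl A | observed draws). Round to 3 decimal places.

0.032

The likelihood of the observed sequence under each hypothesis: P(data | bowl A) = (2/5)(2/5)(2/5)(2/5) = 0.0256; P(data | bowl B) = (4/8)(4/8)(4/8)(4/8) = 0.0625; P(data | bowl C) = (7/10)(7/10)(7/10)(7/10) = 0.2401; P(data | bowl D) = (5/6)(5/6)(5/6)(5/6) = 0.48225.
Weighting by the prior gives 1/4 · 0.0256 = 0.0064, 1/4 · 0.0625 = 0.015625, 1/4 · 0.2401 = 0.060025, 1/4 · 0.48225 = 0.12056; summing to 0.20261.
By Bayes' rule, P(bowl A | data) = (0.0064) / (0.20261) = 0.031587.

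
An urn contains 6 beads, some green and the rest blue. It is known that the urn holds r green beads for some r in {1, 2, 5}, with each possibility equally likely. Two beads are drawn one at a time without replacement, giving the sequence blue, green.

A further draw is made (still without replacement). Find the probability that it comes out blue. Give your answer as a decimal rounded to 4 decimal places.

0.6111

For each hypothesis, P(data | H) works out to: P(data | r = 1) = (5/6)(1/5) = 1/6; P(data | r = 2) = (4/6)(2/5) = 4/15; P(data | r = 5) = (1/6)(5/5) = 1/6.
Multiplying each by its prior: 1/3 · 1/6 = 1/18, 1/3 · 4/15 = 4/45, 1/3 · 1/6 = 1/18; these sum to 1/5.
Dividing through by the total gives posterior P(r = 1 | data) = 5/18, P(r = 2 | data) = 4/9, P(r = 5 | data) = 5/18.
Averaging over the posterior, P(blue next | data) = (1)(5/18) + (3/4)(4/9) + (0)(5/18) = 11/18.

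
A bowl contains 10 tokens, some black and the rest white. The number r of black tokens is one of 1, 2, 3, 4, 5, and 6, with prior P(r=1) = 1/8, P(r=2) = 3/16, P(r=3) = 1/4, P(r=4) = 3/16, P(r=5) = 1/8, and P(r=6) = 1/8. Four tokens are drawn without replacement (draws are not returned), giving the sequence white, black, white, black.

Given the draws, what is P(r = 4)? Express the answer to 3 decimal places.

Compute the likelihood of the observed sequence for each case: P(data | r = 1) = (9/10)(1/9)(8/8)(0/7) = 0; P(data | r = 2) = (8/10)(2/9)(7/8)(1/7) = 0.022222; P(data | r = 3) = (7/10)(3/9)(6/8)(2/7) = 0.05; P(data | r = 4) = (6/10)(4/9)(5/8)(3/7) = 0.071429; P(data | r = 5) = (5/10)(5/9)(4/8)(4/7) = 0.079365; P(data | r = 6) = (4/10)(6/9)(3/8)(5/7) = 0.071429.
Multiplying each by its prior: 1/8 · 0 = 0, 3/16 · 0.022222 = 0.0041667, 1/4 · 0.05 = 0.0125, 3/16 · 0.071429 = 0.013393, 1/8 · 0.079365 = 0.0099206, 1/8 · 0.071429 = 0.0089286; with total 0.048909.
Hence P(r = 4 | data) = (0.013393) / (0.048909) = 0.27383.

0.274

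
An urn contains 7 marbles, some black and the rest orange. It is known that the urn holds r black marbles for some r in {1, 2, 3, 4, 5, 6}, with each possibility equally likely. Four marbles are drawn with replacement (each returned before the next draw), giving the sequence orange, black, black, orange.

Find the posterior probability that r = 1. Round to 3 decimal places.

The likelihood of the observed sequence under each hypothesis: P(data | r = 1) = (6/7)(1/7)(1/7)(6/7) = 0.014994; P(data | r = 2) = (5/7)(2/7)(2/7)(5/7) = 0.041649; P(data | r = 3) = (4/7)(3/7)(3/7)(4/7) = 0.059975; P(data | r = 4) = (3/7)(4/7)(4/7)(3/7) = 0.059975; P(data | r = 5) = (2/7)(5/7)(5/7)(2/7) = 0.041649; P(data | r = 6) = (1/7)(6/7)(6/7)(1/7) = 0.014994.
Multiplying each by its prior: 1/6 · 0.014994 = 0.002499, 1/6 · 0.041649 = 0.0069416, 1/6 · 0.059975 = 0.0099958, 1/6 · 0.059975 = 0.0099958, 1/6 · 0.041649 = 0.0069416, 1/6 · 0.014994 = 0.002499; these sum to 0.038873.
Hence P(r = 1 | data) = (0.002499) / (0.038873) = 0.064286.

0.064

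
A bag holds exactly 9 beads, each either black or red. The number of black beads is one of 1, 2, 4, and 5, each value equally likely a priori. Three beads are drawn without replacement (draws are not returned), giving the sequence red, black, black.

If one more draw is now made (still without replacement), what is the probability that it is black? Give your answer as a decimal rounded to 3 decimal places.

0.390

The likelihood of the observed sequence under each hypothesis: P(data | r = 1) = (8/9)(1/8)(0/7) = 0; P(data | r = 2) = (7/9)(2/8)(1/7) = 1/36; P(data | r = 4) = (5/9)(4/8)(3/7) = 5/42; P(data | r = 5) = (4/9)(5/8)(4/7) = 10/63.
The prior-weighted likelihoods are 1/4 · 0 = 0, 1/4 · 1/36 = 1/144, 1/4 · 5/42 = 5/168, 1/4 · 10/63 = 5/126; these sum to 11/144.
Normalising, the posterior is P(r = 1 | data) = 0, P(r = 2 | data) = 1/11, P(r = 4 | data) = 30/77, P(r = 5 | data) = 40/77.
The predictive probability is P(black next | data) = (0)(1/11) + (1/3)(30/77) + (1/2)(40/77) = 30/77.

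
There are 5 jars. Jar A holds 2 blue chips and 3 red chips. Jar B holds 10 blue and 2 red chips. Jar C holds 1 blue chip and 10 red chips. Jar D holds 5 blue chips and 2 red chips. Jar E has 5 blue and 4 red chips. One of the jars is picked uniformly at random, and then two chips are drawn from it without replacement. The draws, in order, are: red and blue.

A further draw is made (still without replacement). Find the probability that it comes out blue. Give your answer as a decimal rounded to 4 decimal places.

Under each hypothesis, the probability of the observed sequence is: P(data | jar A) = (3/5)(2/4) = 0.3; P(data | jar B) = (2/12)(10/11) = 0.15152; P(data | jar C) = (10/11)(1/10) = 0.090909; P(data | jar D) = (2/7)(5/6) = 0.2381; P(data | jar E) = (4/9)(5/8) = 0.27778.
Weighting by the prior gives 1/5 · 0.3 = 0.06, 1/5 · 0.15152 = 0.030303, 1/5 · 0.090909 = 0.018182, 1/5 · 0.2381 = 0.047619, 1/5 · 0.27778 = 0.055556; these sum to 0.21166.
The posterior is then P(jar A | data) = 0.28347, P(jar B | data) = 0.14317, P(jar C | data) = 0.085901, P(jar D | data) = 0.22498, P(jar E | data) = 0.26248.
Averaging over the posterior, P(blue next | data) = (1/3)(0.28347) + (9/10)(0.14317) + (0)(0.085901) + (4/5)(0.22498) + (4/7)(0.26248) = 0.55331.

0.5533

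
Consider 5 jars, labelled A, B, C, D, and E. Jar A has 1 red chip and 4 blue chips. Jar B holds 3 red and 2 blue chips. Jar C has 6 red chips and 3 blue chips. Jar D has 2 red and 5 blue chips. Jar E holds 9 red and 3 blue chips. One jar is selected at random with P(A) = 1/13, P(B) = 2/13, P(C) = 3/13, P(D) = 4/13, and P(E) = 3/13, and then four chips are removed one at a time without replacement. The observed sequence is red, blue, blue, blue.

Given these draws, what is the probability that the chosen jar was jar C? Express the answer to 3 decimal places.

0.044

The likelihood of the observed sequence under each hypothesis: P(data | jar A) = (1/5)(4/4)(3/3)(2/2) = 0.2; P(data | jar B) = (3/5)(2/4)(1/3)(0/2) = 0; P(data | jar C) = (6/9)(3/8)(2/7)(1/6) = 0.011905; P(data | jar D) = (2/7)(5/6)(4/5)(3/4) = 0.14286; P(data | jar E) = (9/12)(3/11)(2/10)(1/9) = 0.0045455.
Multiplying each by its prior: 1/13 · 0.2 = 0.015385, 2/13 · 0 = 0, 3/13 · 0.011905 = 0.0027473, 4/13 · 0.14286 = 0.043956, 3/13 · 0.0045455 = 0.001049; summing to 0.063137.
Hence P(jar C | data) = (0.0027473) / (0.063137) = 0.043513.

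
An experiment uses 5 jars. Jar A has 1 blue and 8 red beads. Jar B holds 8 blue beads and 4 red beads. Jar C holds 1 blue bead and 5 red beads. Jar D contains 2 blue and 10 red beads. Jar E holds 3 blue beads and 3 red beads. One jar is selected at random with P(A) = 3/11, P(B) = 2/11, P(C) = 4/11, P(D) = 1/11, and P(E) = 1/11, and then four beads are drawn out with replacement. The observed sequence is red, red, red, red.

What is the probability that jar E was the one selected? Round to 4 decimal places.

0.0143

Compute the likelihood of the observed sequence for each case: P(data | jar A) = (8/9)(8/9)(8/9)(8/9) = 0.6243; P(data | jar B) = (4/12)(4/12)(4/12)(4/12) = 0.012346; P(data | jar C) = (5/6)(5/6)(5/6)(5/6) = 0.48225; P(data | jar D) = (10/12)(10/12)(10/12)(10/12) = 0.48225; P(data | jar E) = (3/6)(3/6)(3/6)(3/6) = 0.0625.
Weighting by the prior gives 3/11 · 0.6243 = 0.17026, 2/11 · 0.012346 = 0.0022447, 4/11 · 0.48225 = 0.17536, 1/11 · 0.48225 = 0.043841, 1/11 · 0.0625 = 0.0056818; with total 0.39739.
Therefore the posterior P(jar E | data) = (0.0056818) / (0.39739) = 0.014298.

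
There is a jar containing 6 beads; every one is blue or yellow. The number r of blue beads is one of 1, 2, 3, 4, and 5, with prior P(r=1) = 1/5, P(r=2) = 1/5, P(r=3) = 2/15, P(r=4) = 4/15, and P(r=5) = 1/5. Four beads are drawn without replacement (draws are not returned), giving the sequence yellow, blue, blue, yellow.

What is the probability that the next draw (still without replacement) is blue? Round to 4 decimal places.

0.5500

Under each hypothesis, the probability of the observed sequence is: P(data | r = 1) = (5/6)(1/5)(0/4) = 0; P(data | r = 2) = (4/6)(2/5)(1/4)(3/3) = 1/15; P(data | r = 3) = (3/6)(3/5)(2/4)(2/3) = 1/10; P(data | r = 4) = (2/6)(4/5)(3/4)(1/3) = 1/15; P(data | r = 5) = (1/6)(5/5)(4/4)(0/3) = 0.
Multiplying each by its prior: 1/5 · 0 = 0, 1/5 · 1/15 = 1/75, 2/15 · 1/10 = 1/75, 4/15 · 1/15 = 4/225, 1/5 · 0 = 0; summing to 2/45.
The posterior is then P(r = 1 | data) = 0, P(r = 2 | data) = 3/10, P(r = 3 | data) = 3/10, P(r = 4 | data) = 2/5, P(r = 5 | data) = 0.
Averaging over the posterior, P(blue next | data) = (0)(3/10) + (1/2)(3/10) + (1)(2/5) = 11/20.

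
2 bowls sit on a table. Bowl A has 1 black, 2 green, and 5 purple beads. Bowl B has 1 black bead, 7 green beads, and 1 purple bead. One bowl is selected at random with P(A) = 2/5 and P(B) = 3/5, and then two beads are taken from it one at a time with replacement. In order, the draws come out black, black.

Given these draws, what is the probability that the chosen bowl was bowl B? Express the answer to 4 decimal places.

The likelihood of the observed sequence under each hypothesis: P(data | bowl A) = (1/8)(1/8) = 0.015625; P(data | bowl B) = (1/9)(1/9) = 0.012346.
The prior-weighted likelihoods are 2/5 · 0.015625 = 0.00625, 3/5 · 0.012346 = 0.0074074; summing to 0.013657.
So P(bowl B | data) = (0.0074074) / (0.013657) = 0.54237.

0.5424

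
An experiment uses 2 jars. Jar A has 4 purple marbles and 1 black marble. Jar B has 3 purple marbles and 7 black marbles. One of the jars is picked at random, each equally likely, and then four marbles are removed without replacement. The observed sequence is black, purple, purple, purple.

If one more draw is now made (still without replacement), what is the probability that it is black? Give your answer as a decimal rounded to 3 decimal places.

The likelihood of the observed sequence under each hypothesis: P(data | jar A) = (1/5)(4/4)(3/3)(2/2) = 1/5; P(data | jar B) = (7/10)(3/9)(2/8)(1/7) = 1/120.
The prior-weighted likelihoods are 1/2 · 1/5 = 1/10, 1/2 · 1/120 = 1/240; these sum to 5/48.
Normalising, the posterior is P(jar A | data) = 24/25, P(jar B | data) = 1/25.
Averaging over the posterior, P(black next | data) = (0)(24/25) + (1)(1/25) = 1/25.

0.040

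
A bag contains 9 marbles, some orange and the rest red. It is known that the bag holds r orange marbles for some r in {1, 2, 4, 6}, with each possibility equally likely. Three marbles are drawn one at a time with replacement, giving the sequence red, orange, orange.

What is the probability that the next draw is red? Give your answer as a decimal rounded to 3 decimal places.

0.488

For each hypothesis, P(data | H) works out to: P(data | r = 1) = (8/9)(1/9)(1/9) = 8/729; P(data | r = 2) = (7/9)(2/9)(2/9) = 28/729; P(data | r = 4) = (5/9)(4/9)(4/9) = 80/729; P(data | r = 6) = (3/9)(6/9)(6/9) = 4/27.
Multiplying each by its prior: 1/4 · 8/729 = 2/729, 1/4 · 28/729 = 7/729, 1/4 · 80/729 = 20/729, 1/4 · 4/27 = 1/27; these sum to 56/729.
Normalising, the posterior is P(r = 1 | data) = 1/28, P(r = 2 | data) = 1/8, P(r = 4 | data) = 5/14, P(r = 6 | data) = 27/56.
So P(red next | data) = Σ P(red next | H) P(H | data) = (8/9)(1/28) + (7/9)(1/8) + (5/9)(5/14) + (1/3)(27/56) = 41/84.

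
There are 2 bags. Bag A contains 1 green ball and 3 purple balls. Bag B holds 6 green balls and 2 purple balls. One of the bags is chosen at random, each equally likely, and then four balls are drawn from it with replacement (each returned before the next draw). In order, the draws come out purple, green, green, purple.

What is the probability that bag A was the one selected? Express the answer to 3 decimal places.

0.500

Compute the likelihood of the observed sequence for each case: P(data | bag A) = (3/4)(1/4)(1/4)(3/4) = 9/256; P(data | bag B) = (2/8)(6/8)(6/8)(2/8) = 9/256.
The prior-weighted likelihoods are 1/2 · 9/256 = 9/512, 1/2 · 9/256 = 9/512; these sum to 9/256.
Hence P(bag A | data) = (9/512) / (9/256) = 1/2.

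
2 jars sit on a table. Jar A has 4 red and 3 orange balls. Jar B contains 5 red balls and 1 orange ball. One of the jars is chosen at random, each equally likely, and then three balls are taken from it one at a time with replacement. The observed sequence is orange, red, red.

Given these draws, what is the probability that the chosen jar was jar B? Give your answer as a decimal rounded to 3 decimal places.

The likelihood of the observed sequence under each hypothesis: P(data | jar A) = (3/7)(4/7)(4/7) = 0.13994; P(data | jar B) = (1/6)(5/6)(5/6) = 0.11574.
Multiplying each by its prior: 1/2 · 0.13994 = 0.069971, 1/2 · 0.11574 = 0.05787; with total 0.12784.
By Bayes' rule, P(jar B | data) = (0.05787) / (0.12784) = 0.45267.

0.453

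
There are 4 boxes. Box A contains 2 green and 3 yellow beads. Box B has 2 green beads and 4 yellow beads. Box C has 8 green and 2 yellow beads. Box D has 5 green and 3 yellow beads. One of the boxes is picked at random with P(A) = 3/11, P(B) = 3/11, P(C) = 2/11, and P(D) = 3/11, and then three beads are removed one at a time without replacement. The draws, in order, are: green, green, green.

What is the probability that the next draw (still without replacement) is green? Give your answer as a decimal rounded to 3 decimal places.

0.600

The likelihood of the observed sequence under each hypothesis: P(data | box A) = (2/5)(1/4)(0/3) = 0; P(data | box B) = (2/6)(1/5)(0/4) = 0; P(data | box C) = (8/10)(7/9)(6/8) = 0.46667; P(data | box D) = (5/8)(4/7)(3/6) = 0.17857.
Weighting by the prior gives 3/11 · 0 = 0, 3/11 · 0 = 0, 2/11 · 0.46667 = 0.084848, 3/11 · 0.17857 = 0.048701; with total 0.13355.
The posterior is then P(box A | data) = 0, P(box B | data) = 0, P(box C | data) = 0.63533, P(box D | data) = 0.36467.
So P(green next | data) = Σ P(green next | H) P(H | data) = (5/7)(0.63533) + (2/5)(0.36467) = 0.59968.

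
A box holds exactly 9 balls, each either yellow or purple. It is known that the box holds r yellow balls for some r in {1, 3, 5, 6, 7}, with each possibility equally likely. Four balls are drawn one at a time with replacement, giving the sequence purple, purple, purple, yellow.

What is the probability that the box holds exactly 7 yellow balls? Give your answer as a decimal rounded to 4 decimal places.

Under each hypothesis, the probability of the observed sequence is: P(data | r = 1) = (8/9)(8/9)(8/9)(1/9) = 0.078037; P(data | r = 3) = (6/9)(6/9)(6/9)(3/9) = 0.098765; P(data | r = 5) = (4/9)(4/9)(4/9)(5/9) = 0.048773; P(data | r = 6) = (3/9)(3/9)(3/9)(6/9) = 0.024691; P(data | r = 7) = (2/9)(2/9)(2/9)(7/9) = 0.0085353.
Weighting by the prior gives 1/5 · 0.078037 = 0.015607, 1/5 · 0.098765 = 0.019753, 1/5 · 0.048773 = 0.0097546, 1/5 · 0.024691 = 0.0049383, 1/5 · 0.0085353 = 0.0017071; summing to 0.05176.
So P(r = 7 | data) = (0.0017071) / (0.05176) = 0.03298.

0.0330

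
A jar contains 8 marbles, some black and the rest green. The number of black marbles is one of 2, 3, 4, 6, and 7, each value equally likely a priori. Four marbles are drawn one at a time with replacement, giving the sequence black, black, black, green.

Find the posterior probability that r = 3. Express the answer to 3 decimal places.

Under each hypothesis, the probability of the observed sequence is: P(data | r = 2) = (2/8)(2/8)(2/8)(6/8) = 0.011719; P(data | r = 3) = (3/8)(3/8)(3/8)(5/8) = 0.032959; P(data | r = 4) = (4/8)(4/8)(4/8)(4/8) = 0.0625; P(data | r = 6) = (6/8)(6/8)(6/8)(2/8) = 0.10547; P(data | r = 7) = (7/8)(7/8)(7/8)(1/8) = 0.08374.
Weighting by the prior gives 1/5 · 0.011719 = 0.0023437, 1/5 · 0.032959 = 0.0065918, 1/5 · 0.0625 = 0.0125, 1/5 · 0.10547 = 0.021094, 1/5 · 0.08374 = 0.016748; these sum to 0.059277.
Therefore the posterior P(r = 3 | data) = (0.0065918) / (0.059277) = 0.1112.

0.111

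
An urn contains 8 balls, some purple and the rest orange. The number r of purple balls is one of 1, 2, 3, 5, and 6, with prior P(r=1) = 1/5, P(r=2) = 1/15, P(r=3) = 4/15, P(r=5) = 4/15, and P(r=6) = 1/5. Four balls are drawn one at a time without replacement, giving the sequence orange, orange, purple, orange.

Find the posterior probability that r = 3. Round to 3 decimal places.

Under each hypothesis, the probability of the observed sequence is: P(data | r = 1) = (7/8)(6/7)(1/6)(5/5) = 1/8; P(data | r = 2) = (6/8)(5/7)(2/6)(4/5) = 1/7; P(data | r = 3) = (5/8)(4/7)(3/6)(3/5) = 3/28; P(data | r = 5) = (3/8)(2/7)(5/6)(1/5) = 1/56; P(data | r = 6) = (2/8)(1/7)(6/6)(0/5) = 0.
Multiplying each by its prior: 1/5 · 1/8 = 1/40, 1/15 · 1/7 = 1/105, 4/15 · 3/28 = 1/35, 4/15 · 1/56 = 1/210, 1/5 · 0 = 0; with total 19/280.
So P(r = 3 | data) = (1/35) / (19/280) = 8/19.

0.421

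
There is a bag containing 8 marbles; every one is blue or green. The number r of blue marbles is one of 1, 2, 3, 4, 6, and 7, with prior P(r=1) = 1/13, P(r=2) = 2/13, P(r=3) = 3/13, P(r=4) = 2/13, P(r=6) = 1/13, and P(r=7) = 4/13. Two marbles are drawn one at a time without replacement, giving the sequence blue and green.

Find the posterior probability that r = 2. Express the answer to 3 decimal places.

Compute the likelihood of the observed sequence for each case: P(data | r = 1) = (1/8)(7/7) = 1/8; P(data | r = 2) = (2/8)(6/7) = 3/14; P(data | r = 3) = (3/8)(5/7) = 15/56; P(data | r = 4) = (4/8)(4/7) = 2/7; P(data | r = 6) = (6/8)(2/7) = 3/14; P(data | r = 7) = (7/8)(1/7) = 1/8.
Multiplying each by its prior: 1/13 · 1/8 = 1/104, 2/13 · 3/14 = 3/91, 3/13 · 15/56 = 45/728, 2/13 · 2/7 = 4/91, 1/13 · 3/14 = 3/182, 4/13 · 1/8 = 1/26; with total 37/182.
So P(r = 2 | data) = (3/91) / (37/182) = 6/37.

0.162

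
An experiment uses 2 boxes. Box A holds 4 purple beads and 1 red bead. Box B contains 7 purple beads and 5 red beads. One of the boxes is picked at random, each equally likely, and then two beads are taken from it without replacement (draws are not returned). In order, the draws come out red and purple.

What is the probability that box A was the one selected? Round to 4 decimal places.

For each hypothesis, P(data | H) works out to: P(data | box A) = (1/5)(4/4) = 0.2; P(data | box B) = (5/12)(7/11) = 0.26515.
The prior-weighted likelihoods are 1/2 · 0.2 = 0.1, 1/2 · 0.26515 = 0.13258; these sum to 0.23258.
So P(box A | data) = (0.1) / (0.23258) = 0.42997.

0.4300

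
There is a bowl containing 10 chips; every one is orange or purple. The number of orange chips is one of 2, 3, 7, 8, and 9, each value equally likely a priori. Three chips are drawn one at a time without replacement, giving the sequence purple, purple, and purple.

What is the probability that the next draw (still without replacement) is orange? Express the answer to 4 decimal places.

The likelihood of the observed sequence under each hypothesis: P(data | r = 2) = (8/10)(7/9)(6/8) = 7/15; P(data | r = 3) = (7/10)(6/9)(5/8) = 7/24; P(data | r = 7) = (3/10)(2/9)(1/8) = 1/120; P(data | r = 8) = (2/10)(1/9)(0/8) = 0; P(data | r = 9) = (1/10)(0/9) = 0.
Multiplying each by its prior: 1/5 · 7/15 = 7/75, 1/5 · 7/24 = 7/120, 1/5 · 1/120 = 1/600, 1/5 · 0 = 0, 1/5 · 0 = 0; with total 23/150.
Dividing through by the total gives posterior P(r = 2 | data) = 14/23, P(r = 3 | data) = 35/92, P(r = 7 | data) = 1/92, P(r = 8 | data) = 0, P(r = 9 | data) = 0.
Averaging over the posterior, P(orange next | data) = (2/7)(14/23) + (3/7)(35/92) + (1)(1/92) = 8/23.

0.3478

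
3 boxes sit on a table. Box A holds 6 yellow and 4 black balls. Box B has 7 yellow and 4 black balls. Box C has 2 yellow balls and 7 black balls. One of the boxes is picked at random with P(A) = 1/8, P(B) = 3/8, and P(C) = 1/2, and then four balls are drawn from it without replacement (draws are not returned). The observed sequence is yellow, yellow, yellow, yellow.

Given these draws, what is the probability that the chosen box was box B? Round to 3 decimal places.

0.817

Compute the likelihood of the observed sequence for each case: P(data | box A) = (6/10)(5/9)(4/8)(3/7) = 1/14; P(data | box B) = (7/11)(6/10)(5/9)(4/8) = 7/66; P(data | box C) = (2/9)(1/8)(0/7) = 0.
The prior-weighted likelihoods are 1/8 · 1/14 = 1/112, 3/8 · 7/66 = 7/176, 1/2 · 0 = 0; these sum to 15/308.
So P(box B | data) = (7/176) / (15/308) = 49/60.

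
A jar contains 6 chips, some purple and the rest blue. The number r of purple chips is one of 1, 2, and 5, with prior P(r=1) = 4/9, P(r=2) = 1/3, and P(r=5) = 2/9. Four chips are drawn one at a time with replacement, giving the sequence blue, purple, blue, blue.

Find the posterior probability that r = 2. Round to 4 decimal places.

0.4295

For each hypothesis, P(data | H) works out to: P(data | r = 1) = (5/6)(1/6)(5/6)(5/6) = 0.096451; P(data | r = 2) = (4/6)(2/6)(4/6)(4/6) = 0.098765; P(data | r = 5) = (1/6)(5/6)(1/6)(1/6) = 0.003858.
The prior-weighted likelihoods are 4/9 · 0.096451 = 0.042867, 1/3 · 0.098765 = 0.032922, 2/9 · 0.003858 = 0.00085734; summing to 0.076646.
Therefore the posterior P(r = 2 | data) = (0.032922) / (0.076646) = 0.42953.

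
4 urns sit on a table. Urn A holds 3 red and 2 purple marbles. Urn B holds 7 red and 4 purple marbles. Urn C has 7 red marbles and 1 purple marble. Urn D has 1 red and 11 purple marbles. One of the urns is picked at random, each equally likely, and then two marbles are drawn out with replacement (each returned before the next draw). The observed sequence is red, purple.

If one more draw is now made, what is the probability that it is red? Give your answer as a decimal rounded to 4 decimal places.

For each hypothesis, P(data | H) works out to: P(data | urn A) = (3/5)(2/5) = 0.24; P(data | urn B) = (7/11)(4/11) = 0.2314; P(data | urn C) = (7/8)(1/8) = 0.10938; P(data | urn D) = (1/12)(11/12) = 0.076389.
Weighting by the prior gives 1/4 · 0.24 = 0.06, 1/4 · 0.2314 = 0.057851, 1/4 · 0.10938 = 0.027344, 1/4 · 0.076389 = 0.019097; summing to 0.16429.
The posterior is then P(urn A | data) = 0.3652, P(urn B | data) = 0.35212, P(urn C | data) = 0.16643, P(urn D | data) = 0.11624.
The predictive probability is P(red next | data) = (3/5)(0.3652) + (7/11)(0.35212) + (7/8)(0.16643) + (1/12)(0.11624) = 0.59852.

0.5985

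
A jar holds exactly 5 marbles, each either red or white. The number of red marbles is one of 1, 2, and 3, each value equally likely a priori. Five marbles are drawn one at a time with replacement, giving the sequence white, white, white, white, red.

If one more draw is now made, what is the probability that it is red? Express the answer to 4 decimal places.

For each hypothesis, P(data | H) works out to: P(data | r = 1) = (4/5)(4/5)(4/5)(4/5)(1/5) = 0.08192; P(data | r = 2) = (3/5)(3/5)(3/5)(3/5)(2/5) = 0.05184; P(data | r = 3) = (2/5)(2/5)(2/5)(2/5)(3/5) = 0.01536.
The prior-weighted likelihoods are 1/3 · 0.08192 = 0.027307, 1/3 · 0.05184 = 0.01728, 1/3 · 0.01536 = 0.00512; with total 0.049707.
Dividing through by the total gives posterior P(r = 1 | data) = 0.54936, P(r = 2 | data) = 0.34764, P(r = 3 | data) = 0.103.
Averaging over the posterior, P(red next | data) = (1/5)(0.54936) + (2/5)(0.34764) + (3/5)(0.103) = 0.31073.

0.3107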